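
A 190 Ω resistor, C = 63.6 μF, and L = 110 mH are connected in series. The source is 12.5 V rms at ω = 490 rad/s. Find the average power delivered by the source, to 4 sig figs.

X_L = ωL = 53.90 Ω
X_C = 1/(ωC) = 32.09 Ω
Net reactance X = X_L − X_C = 21.81 Ω
Z = 190.0 + j21.81 Ω
|Z| = √(190.0² + 21.81²) = 191.2 Ω
∠Z = arctan(21.81/190.0) = 6.549°
I = V/|Z| = 65.36 mA
P = VI cos φ = 12.5 × 0.06536 × cos(6.549°) = 811.7 mW

811.7 mW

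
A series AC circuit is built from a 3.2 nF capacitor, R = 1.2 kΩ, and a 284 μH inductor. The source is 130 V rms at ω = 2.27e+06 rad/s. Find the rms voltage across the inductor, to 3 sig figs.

X_L = ωL = 645 Ω
X_C = 1/(ωC) = 138 Ω
Net reactance X = X_L − X_C = 507 Ω
Z = 1200 + j507 Ω
|Z| = √(1200² + 507²) = 1300 Ω
I = V/|Z| = 99.8 mA
V_L = I·|Z_L| = 0.0998 × 645 = 64.3 V

64.3 V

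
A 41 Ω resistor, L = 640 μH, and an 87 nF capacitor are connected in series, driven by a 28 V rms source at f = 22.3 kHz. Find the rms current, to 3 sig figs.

ω = 2πf = 140100 rad/s
X_L = ωL = 89.7 Ω
X_C = 1/(ωC) = 82.0 Ω
Net reactance X = X_L − X_C = 7.64 Ω
Z = 41.0 + j7.64 Ω
|Z| = √(41.0² + 7.64²) = 41.7 Ω
I = V/|Z| = 28/41.7 = 671 mA

671 mA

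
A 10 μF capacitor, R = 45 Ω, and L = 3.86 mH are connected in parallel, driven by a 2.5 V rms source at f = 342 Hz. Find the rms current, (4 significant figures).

253.8 mA

ω = 2πf = 2149 rad/s
X_L = ωL = 8.295 Ω
X_C = 1/(ωC) = 46.54 Ω
Parallel: admittances add. Y = 1/R + 1/(jωL) + jωC
Y = (0.02222 − j0.09907) S
|Y| = 0.1015 S → |Z| = 1/|Y| = 9.849 Ω, ∠Z = −∠Y = 77.36°
I = V/|Z| = 2.5/9.849 = 253.8 mA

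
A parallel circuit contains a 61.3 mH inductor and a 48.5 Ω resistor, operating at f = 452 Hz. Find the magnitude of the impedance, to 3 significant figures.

ω = 2πf = 2840 rad/s
X_L = ωL = 174 Ω
Parallel: admittances add. Y = 1/R + 1/(jωL)
Y = (0.0206 − j0.00574) S
|Y| = 0.0214 S → |Z| = 1/|Y| = 46.7 Ω, ∠Z = −∠Y = 15.6°

46.7 Ω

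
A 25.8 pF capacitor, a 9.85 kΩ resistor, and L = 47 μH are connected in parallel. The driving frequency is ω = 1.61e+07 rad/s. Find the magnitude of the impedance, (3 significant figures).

1100 Ω

X_L = ωL = 757 Ω
X_C = 1/(ωC) = 2410 Ω
Parallel: admittances add. Y = 1/R + 1/(jωL) + jωC
Y = (0.000102 − j0.000906) S
|Y| = 0.000912 S → |Z| = 1/|Y| = 1100 Ω, ∠Z = −∠Y = 83.6°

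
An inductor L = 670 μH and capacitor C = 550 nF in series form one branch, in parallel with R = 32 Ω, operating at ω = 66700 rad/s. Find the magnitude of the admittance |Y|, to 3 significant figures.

X_L = ωL = 44.7 Ω
X_C = 1/(ωC) = 27.3 Ω
Branch 1: Z₁ = R = 32.0 Ω
Branch 2 (series LC): Z₂ = j(X_L − X_C) = j17.4 Ω
Parallel: Z = Z₁Z₂/(Z₁+Z₂), |Z| = 15.3 Ω, ∠Z = 61.4°
|Y| = 1/|Z| = 65.3 mS

65.3 mS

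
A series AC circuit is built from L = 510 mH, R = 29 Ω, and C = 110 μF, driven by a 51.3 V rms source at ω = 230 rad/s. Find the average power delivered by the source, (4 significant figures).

11.08 W

X_L = ωL = 117.3 Ω
X_C = 1/(ωC) = 39.53 Ω
Net reactance X = X_L − X_C = 77.77 Ω
Z = 29.00 + j77.77 Ω
|Z| = √(29.00² + 77.77²) = 83.01 Ω
∠Z = arctan(77.77/29.00) = 69.55°
I = V/|Z| = 618.0 mA
P = VI cos φ = 51.3 × 0.6180 × cos(69.55°) = 11.08 W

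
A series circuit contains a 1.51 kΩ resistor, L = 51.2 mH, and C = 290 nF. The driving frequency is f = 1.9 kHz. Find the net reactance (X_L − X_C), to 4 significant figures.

322.4 Ω

ω = 2πf = 11940 rad/s
X_L = ωL = 611.2 Ω
X_C = 1/(ωC) = 288.8 Ω
X = 611.2 − 288.8 = 322.4 Ω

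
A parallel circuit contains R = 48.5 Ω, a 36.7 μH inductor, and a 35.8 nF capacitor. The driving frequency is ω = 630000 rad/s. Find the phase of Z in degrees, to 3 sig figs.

X_L = ωL = 23.1 Ω
X_C = 1/(ωC) = 44.3 Ω
Parallel: admittances add. Y = 1/R + 1/(jωL) + jωC
Y = (0.0206 − j0.0207) S
|Y| = 0.0292 S → |Z| = 1/|Y| = 34.2 Ω, ∠Z = −∠Y = 45.1°

45.1°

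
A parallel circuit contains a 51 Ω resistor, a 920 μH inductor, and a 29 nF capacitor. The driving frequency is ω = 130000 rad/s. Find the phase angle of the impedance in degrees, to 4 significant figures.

X_L = ωL = 119.6 Ω
X_C = 1/(ωC) = 265.3 Ω
Parallel: admittances add. Y = 1/R + 1/(jωL) + jωC
Y = (0.01961 − j0.004591) S
|Y| = 0.02014 S → |Z| = 1/|Y| = 49.66 Ω, ∠Z = −∠Y = 13.18°

13.18°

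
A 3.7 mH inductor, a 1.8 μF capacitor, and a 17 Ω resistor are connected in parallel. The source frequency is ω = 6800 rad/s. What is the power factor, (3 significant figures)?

0.906

X_L = ωL = 25.2 Ω
X_C = 1/(ωC) = 81.7 Ω
Parallel: admittances add. Y = 1/R + 1/(jωL) + jωC
Y = (0.0588 − j0.0275) S
|Y| = 0.0649 S → |Z| = 1/|Y| = 15.4 Ω, ∠Z = −∠Y = 25.1°
cos φ = cos(25.1°) = 0.906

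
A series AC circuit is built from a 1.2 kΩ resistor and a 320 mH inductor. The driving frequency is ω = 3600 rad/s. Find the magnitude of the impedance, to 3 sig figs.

X_L = ωL = 1150 Ω
Z = 1200 + j1150 Ω
|Z| = √(1200² + 1150²) = 1660 Ω

1660 Ω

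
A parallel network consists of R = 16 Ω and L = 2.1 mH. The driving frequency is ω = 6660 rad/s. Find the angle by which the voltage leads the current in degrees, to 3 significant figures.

X_L = ωL = 14.0 Ω
Parallel: admittances add. Y = 1/R + 1/(jωL)
Y = (0.0625 − j0.0715) S
|Y| = 0.0950 S → |Z| = 1/|Y| = 10.5 Ω, ∠Z = −∠Y = 48.8°

48.8°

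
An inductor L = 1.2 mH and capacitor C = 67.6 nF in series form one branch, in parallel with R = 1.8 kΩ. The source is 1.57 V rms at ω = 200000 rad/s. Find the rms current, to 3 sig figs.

X_L = ωL = 240 Ω
X_C = 1/(ωC) = 74.0 Ω
Branch 1: Z₁ = R = 1800 Ω
Branch 2 (series LC): Z₂ = j(X_L − X_C) = j166 Ω
Parallel: Z = Z₁Z₂/(Z₁+Z₂), |Z| = 165 Ω, ∠Z = 84.7°
I = V/|Z| = 1.57/165 = 9.50 mA

9.50 mA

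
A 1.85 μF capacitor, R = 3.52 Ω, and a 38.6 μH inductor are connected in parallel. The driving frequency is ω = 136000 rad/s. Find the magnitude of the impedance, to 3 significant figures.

X_L = ωL = 5.25 Ω
X_C = 1/(ωC) = 3.97 Ω
Parallel: admittances add. Y = 1/R + 1/(jωL) + jωC
Y = (0.284 + j0.0611) S
|Y| = 0.291 S → |Z| = 1/|Y| = 3.44 Ω, ∠Z = −∠Y = -12.1°

3.44 Ω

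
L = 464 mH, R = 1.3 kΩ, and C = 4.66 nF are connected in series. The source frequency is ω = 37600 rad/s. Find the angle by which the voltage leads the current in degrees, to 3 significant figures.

83.7°

X_L = ωL = 17400 Ω
X_C = 1/(ωC) = 5710 Ω
Net reactance X = X_L − X_C = 11700 Ω
Z = 1300 + j11700 Ω
|Z| = √(1300² + 11700²) = 11800 Ω
∠Z = arctan(11700/1300) = 83.7°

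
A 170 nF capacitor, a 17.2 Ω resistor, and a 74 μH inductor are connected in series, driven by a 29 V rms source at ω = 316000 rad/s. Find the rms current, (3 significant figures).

1.62 A

X_L = ωL = 23.4 Ω
X_C = 1/(ωC) = 18.6 Ω
Net reactance X = X_L − X_C = 4.77 Ω
Z = 17.2 + j4.77 Ω
|Z| = √(17.2² + 4.77²) = 17.8 Ω
I = V/|Z| = 29/17.8 = 1.62 A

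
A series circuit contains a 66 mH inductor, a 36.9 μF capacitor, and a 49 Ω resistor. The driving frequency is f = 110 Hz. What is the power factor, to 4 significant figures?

ω = 2πf = 691.2 rad/s
X_L = ωL = 45.62 Ω
X_C = 1/(ωC) = 39.21 Ω
Net reactance X = X_L − X_C = 6.406 Ω
Z = 49.00 + j6.406 Ω
|Z| = √(49.00² + 6.406²) = 49.42 Ω
∠Z = arctan(6.406/49.00) = 7.448°
cos φ = cos(7.448°) = 0.9916

0.9916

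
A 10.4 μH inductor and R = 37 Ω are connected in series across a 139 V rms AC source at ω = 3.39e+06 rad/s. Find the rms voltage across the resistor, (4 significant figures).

100.6 V

X_L = ωL = 35.26 Ω
Z = 37.00 + j35.26 Ω
|Z| = √(37.00² + 35.26²) = 51.11 Ω
I = V/|Z| = 2.720 A
V_R = I·|Z_R| = 2.720 × 37.00 = 100.6 V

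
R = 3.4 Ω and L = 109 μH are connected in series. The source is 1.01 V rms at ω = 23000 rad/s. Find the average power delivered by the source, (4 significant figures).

194.4 mW

X_L = ωL = 2.507 Ω
Z = 3.400 + j2.507 Ω
|Z| = √(3.400² + 2.507²) = 4.224 Ω
∠Z = arctan(2.507/3.400) = 36.40°
I = V/|Z| = 239.1 mA
P = VI cos φ = 1.01 × 0.2391 × cos(36.40°) = 194.4 mW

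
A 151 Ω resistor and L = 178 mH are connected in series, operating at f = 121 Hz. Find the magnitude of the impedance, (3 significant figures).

ω = 2πf = 760.3 rad/s
X_L = ωL = 135 Ω
Z = 151 + j135 Ω
|Z| = √(151² + 135²) = 203 Ω

203 Ω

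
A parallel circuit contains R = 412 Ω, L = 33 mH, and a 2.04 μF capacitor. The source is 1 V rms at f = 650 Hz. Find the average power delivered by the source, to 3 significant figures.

ω = 2πf = 4084 rad/s
X_L = ωL = 135 Ω
X_C = 1/(ωC) = 120 Ω
Parallel: admittances add. Y = 1/R + 1/(jωL) + jωC
Y = (0.00243 + j0.000912) S
|Y| = 0.00259 S → |Z| = 1/|Y| = 386 Ω, ∠Z = −∠Y = -20.6°
I = V/|Z| = 2.59 mA
P = VI cos φ = 1 × 0.00259 × cos(-20.6°) = 2.43 mW

2.43 mW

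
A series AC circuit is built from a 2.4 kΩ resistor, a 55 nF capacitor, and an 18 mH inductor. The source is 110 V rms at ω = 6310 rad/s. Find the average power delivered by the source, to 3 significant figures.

X_L = ωL = 114 Ω
X_C = 1/(ωC) = 2880 Ω
Net reactance X = X_L − X_C = -2770 Ω
Z = 2400 − j2770 Ω
|Z| = √(2400² + 2770²) = 3660 Ω
∠Z = arctan(-2770/2400) = -49.1°
I = V/|Z| = 30.0 mA
P = VI cos φ = 110 × 0.0300 × cos(-49.1°) = 2.16 W

2.16 W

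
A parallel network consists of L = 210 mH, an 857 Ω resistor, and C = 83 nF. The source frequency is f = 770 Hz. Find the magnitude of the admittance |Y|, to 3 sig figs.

ω = 2πf = 4838 rad/s
X_L = ωL = 1020 Ω
X_C = 1/(ωC) = 2490 Ω
Parallel: admittances add. Y = 1/R + 1/(jωL) + jωC
Y = (0.00117 − j0.000583) S
|Y| = 0.00130 S → |Z| = 1/|Y| = 767 Ω, ∠Z = −∠Y = 26.5°

1.30 mS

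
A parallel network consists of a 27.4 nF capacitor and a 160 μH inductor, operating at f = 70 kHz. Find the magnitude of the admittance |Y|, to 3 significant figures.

ω = 2πf = 439800 rad/s
X_L = ωL = 70.4 Ω
X_C = 1/(ωC) = 83.0 Ω
Parallel: admittances add. Y = 1/(jωL) + jωC
Y = (0 − j0.00216) S
|Y| = 0.00216 S → |Z| = 1/|Y| = 463 Ω, ∠Z = −∠Y = 90.0°

2.16 mS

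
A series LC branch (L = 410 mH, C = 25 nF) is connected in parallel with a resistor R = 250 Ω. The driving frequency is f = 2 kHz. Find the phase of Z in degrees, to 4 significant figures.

ω = 2πf = 12570 rad/s
X_L = ωL = 5152 Ω
X_C = 1/(ωC) = 3183 Ω
Branch 1: Z₁ = R = 250.0 Ω
Branch 2 (series LC): Z₂ = j(X_L − X_C) = j1969 Ω
Parallel: Z = Z₁Z₂/(Z₁+Z₂), |Z| = 248.0 Ω, ∠Z = 7.236°

7.236°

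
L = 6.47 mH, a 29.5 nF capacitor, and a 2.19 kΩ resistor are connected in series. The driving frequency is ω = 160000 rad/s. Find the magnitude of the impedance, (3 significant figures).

X_L = ωL = 1040 Ω
X_C = 1/(ωC) = 212 Ω
Net reactance X = X_L − X_C = 823 Ω
Z = 2190 + j823 Ω
|Z| = √(2190² + 823²) = 2340 Ω

2340 Ω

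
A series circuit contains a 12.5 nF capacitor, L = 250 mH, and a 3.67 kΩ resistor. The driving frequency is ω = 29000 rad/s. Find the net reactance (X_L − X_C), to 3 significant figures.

X_L = ωL = 7250 Ω
X_C = 1/(ωC) = 2760 Ω
X = 7250 − 2760 = 4490 Ω

4490 Ω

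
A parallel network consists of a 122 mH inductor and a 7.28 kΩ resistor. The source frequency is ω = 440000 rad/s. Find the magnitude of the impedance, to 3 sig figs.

7210 Ω

X_L = ωL = 53700 Ω
Parallel: admittances add. Y = 1/R + 1/(jωL)
Y = (0.000137 − j1.86e-05) S
|Y| = 0.000139 S → |Z| = 1/|Y| = 7210 Ω, ∠Z = −∠Y = 7.72°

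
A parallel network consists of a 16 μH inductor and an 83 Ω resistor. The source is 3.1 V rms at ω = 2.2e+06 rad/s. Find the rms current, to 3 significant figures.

95.7 mA

X_L = ωL = 35.2 Ω
Parallel: admittances add. Y = 1/R + 1/(jωL)
Y = (0.0120 − j0.0284) S
|Y| = 0.0309 S → |Z| = 1/|Y| = 32.4 Ω, ∠Z = −∠Y = 67.0°
I = V/|Z| = 3.1/32.4 = 95.7 mA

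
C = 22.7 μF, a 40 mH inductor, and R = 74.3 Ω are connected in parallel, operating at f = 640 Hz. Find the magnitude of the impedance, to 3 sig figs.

ω = 2πf = 4021 rad/s
X_L = ωL = 161 Ω
X_C = 1/(ωC) = 11.0 Ω
Parallel: admittances add. Y = 1/R + 1/(jωL) + jωC
Y = (0.0135 + j0.0851) S
|Y| = 0.0861 S → |Z| = 1/|Y| = 11.6 Ω, ∠Z = −∠Y = -81.0°

11.6 Ω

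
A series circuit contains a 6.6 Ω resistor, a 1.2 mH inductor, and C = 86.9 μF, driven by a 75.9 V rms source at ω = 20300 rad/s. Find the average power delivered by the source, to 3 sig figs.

X_L = ωL = 24.4 Ω
X_C = 1/(ωC) = 0.567 Ω
Net reactance X = X_L − X_C = 23.8 Ω
Z = 6.60 + j23.8 Ω
|Z| = √(6.60² + 23.8²) = 24.7 Ω
∠Z = arctan(23.8/6.60) = 74.5°
I = V/|Z| = 3.07 A
P = VI cos φ = 75.9 × 3.07 × cos(74.5°) = 62.4 W

62.4 W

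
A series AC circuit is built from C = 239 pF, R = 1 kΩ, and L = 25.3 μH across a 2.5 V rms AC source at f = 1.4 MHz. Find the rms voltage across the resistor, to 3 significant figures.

ω = 2πf = 8.796e+06 rad/s
X_L = ωL = 223 Ω
X_C = 1/(ωC) = 476 Ω
Net reactance X = X_L − X_C = -253 Ω
Z = 1000 − j253 Ω
|Z| = √(1000² + 253²) = 1030 Ω
I = V/|Z| = 2.42 mA
V_R = I·|Z_R| = 0.00242 × 1000 = 2.42 V

2.42 V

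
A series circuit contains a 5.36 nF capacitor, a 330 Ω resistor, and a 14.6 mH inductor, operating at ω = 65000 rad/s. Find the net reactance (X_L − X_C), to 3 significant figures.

-1920 Ω

X_L = ωL = 949 Ω
X_C = 1/(ωC) = 2870 Ω
X = 949 − 2870 = -1920 Ω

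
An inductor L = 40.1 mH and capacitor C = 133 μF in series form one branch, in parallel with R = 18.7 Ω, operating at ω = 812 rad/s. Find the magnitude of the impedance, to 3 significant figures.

X_L = ωL = 32.6 Ω
X_C = 1/(ωC) = 9.26 Ω
Branch 1: Z₁ = R = 18.7 Ω
Branch 2 (series LC): Z₂ = j(X_L − X_C) = j23.3 Ω
Parallel: Z = Z₁Z₂/(Z₁+Z₂), |Z| = 14.6 Ω, ∠Z = 38.7°

14.6 Ω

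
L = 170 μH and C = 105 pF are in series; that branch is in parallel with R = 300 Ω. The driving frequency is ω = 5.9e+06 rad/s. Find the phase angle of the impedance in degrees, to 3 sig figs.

-26.1°

X_L = ωL = 1000 Ω
X_C = 1/(ωC) = 1610 Ω
Branch 1: Z₁ = R = 300 Ω
Branch 2 (series LC): Z₂ = j(X_L − X_C) = −j611 Ω
Parallel: Z = Z₁Z₂/(Z₁+Z₂), |Z| = 269 Ω, ∠Z = -26.1°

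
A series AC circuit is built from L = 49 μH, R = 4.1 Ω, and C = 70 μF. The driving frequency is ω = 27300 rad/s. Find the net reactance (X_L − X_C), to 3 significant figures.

0.814 Ω

X_L = ωL = 1.34 Ω
X_C = 1/(ωC) = 0.523 Ω
X = 1.34 − 0.523 = 0.814 Ω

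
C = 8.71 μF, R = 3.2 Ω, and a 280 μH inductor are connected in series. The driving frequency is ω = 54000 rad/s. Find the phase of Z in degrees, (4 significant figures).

X_L = ωL = 15.12 Ω
X_C = 1/(ωC) = 2.126 Ω
Net reactance X = X_L − X_C = 12.99 Ω
Z = 3.200 + j12.99 Ω
|Z| = √(3.200² + 12.99²) = 13.38 Ω
∠Z = arctan(12.99/3.200) = 76.17°

76.17°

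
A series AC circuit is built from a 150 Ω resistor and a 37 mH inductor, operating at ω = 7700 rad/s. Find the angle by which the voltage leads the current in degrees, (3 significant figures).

62.2°

X_L = ωL = 285 Ω
Z = 150 + j285 Ω
|Z| = √(150² + 285²) = 322 Ω
∠Z = arctan(285/150) = 62.2°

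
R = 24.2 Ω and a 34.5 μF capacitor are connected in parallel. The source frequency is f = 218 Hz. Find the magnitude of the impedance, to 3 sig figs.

ω = 2πf = 1370 rad/s
X_C = 1/(ωC) = 21.2 Ω
Parallel: admittances add. Y = 1/R + jωC
Y = (0.0413 + j0.0473) S
|Y| = 0.0628 S → |Z| = 1/|Y| = 15.9 Ω, ∠Z = −∠Y = -48.8°

15.9 Ω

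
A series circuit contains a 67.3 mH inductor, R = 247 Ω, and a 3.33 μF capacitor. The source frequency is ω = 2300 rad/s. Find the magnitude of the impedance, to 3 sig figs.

248 Ω

X_L = ωL = 155 Ω
X_C = 1/(ωC) = 131 Ω
Net reactance X = X_L − X_C = 24.2 Ω
Z = 247 + j24.2 Ω
|Z| = √(247² + 24.2²) = 248 Ω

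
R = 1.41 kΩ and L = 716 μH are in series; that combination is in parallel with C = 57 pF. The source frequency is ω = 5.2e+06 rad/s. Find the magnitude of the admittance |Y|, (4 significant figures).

108.1 μS

X_L = ωL = 3723 Ω
X_C = 1/(ωC) = 3374 Ω
Branch 1 (R+jX_L): Z₁ = 1410 + j3723 Ω, |Z₁| = 3981 Ω
Branch 2 (−jX_C): Z₂ = −j3374 Ω
Parallel: Z = Z₁Z₂/(Z₁+Z₂), |Z| = 9247 Ω, ∠Z = -34.66°
|Y| = 1/|Z| = 108.1 μS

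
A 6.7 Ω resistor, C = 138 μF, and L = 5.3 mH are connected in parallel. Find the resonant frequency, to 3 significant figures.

186 Hz

ω₀ = 1/√(LC) = 1/√(0.0053 × 0.000138) = 1169 rad/s
f₀ = ω₀/(2π) = 186 Hz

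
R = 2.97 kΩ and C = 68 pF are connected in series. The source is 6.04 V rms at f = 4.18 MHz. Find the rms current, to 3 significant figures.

ω = 2πf = 2.626e+07 rad/s
X_C = 1/(ωC) = 560 Ω
Z = 2970 − j560 Ω
|Z| = √(2970² + 560²) = 3020 Ω
I = V/|Z| = 6.04/3020 = 2.00 mA

2.00 mA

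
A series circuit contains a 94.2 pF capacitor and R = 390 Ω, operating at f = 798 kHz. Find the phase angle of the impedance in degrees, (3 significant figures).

-79.6°

ω = 2πf = 5.014e+06 rad/s
X_C = 1/(ωC) = 2120 Ω
Z = 390 − j2120 Ω
|Z| = √(390² + 2120²) = 2150 Ω
∠Z = arctan(-2120/390) = -79.6°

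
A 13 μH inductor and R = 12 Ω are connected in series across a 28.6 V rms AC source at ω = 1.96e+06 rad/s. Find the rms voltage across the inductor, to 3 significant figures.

25.9 V

X_L = ωL = 25.5 Ω
Z = 12.0 + j25.5 Ω
|Z| = √(12.0² + 25.5²) = 28.2 Ω
I = V/|Z| = 1.02 A
V_L = I·|Z_L| = 1.02 × 25.5 = 25.9 V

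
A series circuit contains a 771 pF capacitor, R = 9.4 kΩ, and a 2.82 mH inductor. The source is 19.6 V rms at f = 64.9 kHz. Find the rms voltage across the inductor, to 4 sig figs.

ω = 2πf = 407800 rad/s
X_L = ωL = 1150 Ω
X_C = 1/(ωC) = 3181 Ω
Net reactance X = X_L − X_C = -2031 Ω
Z = 9400 − j2031 Ω
|Z| = √(9400² + 2031²) = 9617 Ω
I = V/|Z| = 2.038 mA
V_L = I·|Z_L| = 0.002038 × 1150 = 2.344 V

2.344 V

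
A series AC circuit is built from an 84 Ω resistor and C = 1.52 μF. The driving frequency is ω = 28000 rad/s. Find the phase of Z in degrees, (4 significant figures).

-15.63°

X_C = 1/(ωC) = 23.50 Ω
Z = 84.00 − j23.50 Ω
|Z| = √(84.00² + 23.50²) = 87.22 Ω
∠Z = arctan(-23.50/84.00) = -15.63°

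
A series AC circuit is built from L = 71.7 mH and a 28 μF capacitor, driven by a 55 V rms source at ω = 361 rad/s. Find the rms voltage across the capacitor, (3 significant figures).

X_L = ωL = 25.9 Ω
X_C = 1/(ωC) = 98.9 Ω
Net reactance X = X_L − X_C = -73.0 Ω
Z = − j73.0 Ω
|Z| = √(0² + 73.0²) = 73.0 Ω
I = V/|Z| = 753 mA
V_C = I·|Z_C| = 0.753 × 98.9 = 74.5 V

74.5 V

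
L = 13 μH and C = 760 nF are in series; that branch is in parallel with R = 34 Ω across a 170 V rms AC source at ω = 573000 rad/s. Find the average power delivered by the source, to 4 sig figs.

X_L = ωL = 7.449 Ω
X_C = 1/(ωC) = 2.296 Ω
Branch 1: Z₁ = R = 34.00 Ω
Branch 2 (series LC): Z₂ = j(X_L − X_C) = j5.153 Ω
Parallel: Z = Z₁Z₂/(Z₁+Z₂), |Z| = 5.095 Ω, ∠Z = 81.38°
I = V/|Z| = 33.37 A
P = VI cos φ = 170 × 33.37 × cos(81.38°) = 850.0 W

850.0 W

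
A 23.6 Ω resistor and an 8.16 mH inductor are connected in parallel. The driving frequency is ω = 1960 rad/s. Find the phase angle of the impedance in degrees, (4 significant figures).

X_L = ωL = 15.99 Ω
Parallel: admittances add. Y = 1/R + 1/(jωL)
Y = (0.04237 − j0.06253) S
|Y| = 0.07553 S → |Z| = 1/|Y| = 13.24 Ω, ∠Z = −∠Y = 55.87°

55.87°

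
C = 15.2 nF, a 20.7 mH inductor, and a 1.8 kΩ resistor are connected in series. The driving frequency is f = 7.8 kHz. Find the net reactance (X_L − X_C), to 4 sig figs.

ω = 2πf = 49010 rad/s
X_L = ωL = 1014 Ω
X_C = 1/(ωC) = 1342 Ω
X = 1014 − 1342 = -327.9 Ω

-327.9 Ω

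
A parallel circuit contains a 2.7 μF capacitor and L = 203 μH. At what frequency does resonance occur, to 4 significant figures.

ω₀ = 1/√(LC) = 1/√(0.000203 × 2.7e-06) = 42710 rad/s
f₀ = ω₀/(2π) = 6.798 kHz

6.798 kHz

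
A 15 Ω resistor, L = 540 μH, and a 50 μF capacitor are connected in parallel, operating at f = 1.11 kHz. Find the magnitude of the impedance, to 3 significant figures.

9.38 Ω

ω = 2πf = 6974 rad/s
X_L = ωL = 3.77 Ω
X_C = 1/(ωC) = 2.87 Ω
Parallel: admittances add. Y = 1/R + 1/(jωL) + jωC
Y = (0.0667 + j0.0832) S
|Y| = 0.107 S → |Z| = 1/|Y| = 9.38 Ω, ∠Z = −∠Y = -51.3°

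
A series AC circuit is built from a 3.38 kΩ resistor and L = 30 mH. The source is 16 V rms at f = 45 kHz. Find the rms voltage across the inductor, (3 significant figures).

14.9 V

ω = 2πf = 282700 rad/s
X_L = ωL = 8480 Ω
Z = 3380 + j8480 Ω
|Z| = √(3380² + 8480²) = 9130 Ω
I = V/|Z| = 1.75 mA
V_L = I·|Z_L| = 0.00175 × 8480 = 14.9 V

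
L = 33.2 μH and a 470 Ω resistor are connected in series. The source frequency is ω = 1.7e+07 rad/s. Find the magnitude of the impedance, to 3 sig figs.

734 Ω

X_L = ωL = 564 Ω
Z = 470 + j564 Ω
|Z| = √(470² + 564²) = 734 Ω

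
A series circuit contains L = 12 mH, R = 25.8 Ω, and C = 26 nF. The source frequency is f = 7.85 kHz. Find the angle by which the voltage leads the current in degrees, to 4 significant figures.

-82.18°

ω = 2πf = 49320 rad/s
X_L = ωL = 591.9 Ω
X_C = 1/(ωC) = 779.8 Ω
Net reactance X = X_L − X_C = -187.9 Ω
Z = 25.80 − j187.9 Ω
|Z| = √(25.80² + 187.9²) = 189.7 Ω
∠Z = arctan(-187.9/25.80) = -82.18°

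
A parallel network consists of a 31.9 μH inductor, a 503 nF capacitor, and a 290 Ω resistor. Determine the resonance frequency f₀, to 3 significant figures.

ω₀ = 1/√(LC) = 1/√(3.19e-05 × 5.03e-07) = 249600 rad/s
f₀ = ω₀/(2π) = 39.7 kHz

39.7 kHz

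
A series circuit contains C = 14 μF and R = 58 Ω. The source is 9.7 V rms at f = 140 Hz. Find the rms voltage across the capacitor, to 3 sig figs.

ω = 2πf = 879.6 rad/s
X_C = 1/(ωC) = 81.2 Ω
Z = 58.0 − j81.2 Ω
|Z| = √(58.0² + 81.2²) = 99.8 Ω
I = V/|Z| = 97.2 mA
V_C = I·|Z_C| = 0.0972 × 81.2 = 7.89 V

7.89 V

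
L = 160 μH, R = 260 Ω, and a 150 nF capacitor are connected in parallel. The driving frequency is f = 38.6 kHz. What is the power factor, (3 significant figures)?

ω = 2πf = 242500 rad/s
X_L = ωL = 38.8 Ω
X_C = 1/(ωC) = 27.5 Ω
Parallel: admittances add. Y = 1/R + 1/(jωL) + jωC
Y = (0.00385 + j0.0106) S
|Y| = 0.0113 S → |Z| = 1/|Y| = 88.6 Ω, ∠Z = −∠Y = -70.1°
cos φ = cos(-70.1°) = 0.341

0.341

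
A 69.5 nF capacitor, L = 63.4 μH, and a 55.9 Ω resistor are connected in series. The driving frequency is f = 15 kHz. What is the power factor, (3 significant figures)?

0.356

ω = 2πf = 94250 rad/s
X_L = ωL = 5.98 Ω
X_C = 1/(ωC) = 153 Ω
Net reactance X = X_L − X_C = -147 Ω
Z = 55.9 − j147 Ω
|Z| = √(55.9² + 147²) = 157 Ω
∠Z = arctan(-147/55.9) = -69.1°
cos φ = cos(-69.1°) = 0.356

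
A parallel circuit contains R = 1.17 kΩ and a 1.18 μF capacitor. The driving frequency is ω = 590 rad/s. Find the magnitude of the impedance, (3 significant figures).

907 Ω

X_C = 1/(ωC) = 1440 Ω
Parallel: admittances add. Y = 1/R + jωC
Y = (0.000855 + j0.000696) S
|Y| = 0.00110 S → |Z| = 1/|Y| = 907 Ω, ∠Z = −∠Y = -39.2°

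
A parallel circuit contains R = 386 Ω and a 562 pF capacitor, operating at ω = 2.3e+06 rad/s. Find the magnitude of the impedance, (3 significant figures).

345 Ω

X_C = 1/(ωC) = 774 Ω
Parallel: admittances add. Y = 1/R + jωC
Y = (0.00259 + j0.00129) S
|Y| = 0.00290 S → |Z| = 1/|Y| = 345 Ω, ∠Z = −∠Y = -26.5°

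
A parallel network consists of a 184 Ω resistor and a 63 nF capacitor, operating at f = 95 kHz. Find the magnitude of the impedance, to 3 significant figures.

26.3 Ω

ω = 2πf = 596900 rad/s
X_C = 1/(ωC) = 26.6 Ω
Parallel: admittances add. Y = 1/R + jωC
Y = (0.00543 + j0.0376) S
|Y| = 0.0380 S → |Z| = 1/|Y| = 26.3 Ω, ∠Z = −∠Y = -81.8°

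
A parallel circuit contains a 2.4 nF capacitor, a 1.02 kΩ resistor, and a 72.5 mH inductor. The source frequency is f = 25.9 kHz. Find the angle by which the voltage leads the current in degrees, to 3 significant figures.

-17.3°

ω = 2πf = 162700 rad/s
X_L = ωL = 11800 Ω
X_C = 1/(ωC) = 2560 Ω
Parallel: admittances add. Y = 1/R + 1/(jωL) + jωC
Y = (0.000980 + j0.000306) S
|Y| = 0.00103 S → |Z| = 1/|Y| = 974 Ω, ∠Z = −∠Y = -17.3°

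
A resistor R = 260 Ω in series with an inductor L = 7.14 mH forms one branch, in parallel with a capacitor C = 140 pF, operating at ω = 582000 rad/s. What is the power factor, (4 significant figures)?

0.09436

X_L = ωL = 4155 Ω
X_C = 1/(ωC) = 12270 Ω
Branch 1 (R+jX_L): Z₁ = 260.0 + j4155 Ω, |Z₁| = 4164 Ω
Branch 2 (−jX_C): Z₂ = −j12270 Ω
Parallel: Z = Z₁Z₂/(Z₁+Z₂), |Z| = 6292 Ω, ∠Z = 84.59°
cos φ = cos(84.59°) = 0.09436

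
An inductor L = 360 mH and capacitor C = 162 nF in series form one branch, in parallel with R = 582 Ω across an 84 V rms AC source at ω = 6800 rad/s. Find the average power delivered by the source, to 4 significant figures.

12.12 W

X_L = ωL = 2448 Ω
X_C = 1/(ωC) = 907.8 Ω
Branch 1: Z₁ = R = 582.0 Ω
Branch 2 (series LC): Z₂ = j(X_L − X_C) = j1540 Ω
Parallel: Z = Z₁Z₂/(Z₁+Z₂), |Z| = 544.4 Ω, ∠Z = 20.70°
I = V/|Z| = 154.3 mA
P = VI cos φ = 84 × 0.1543 × cos(20.70°) = 12.12 W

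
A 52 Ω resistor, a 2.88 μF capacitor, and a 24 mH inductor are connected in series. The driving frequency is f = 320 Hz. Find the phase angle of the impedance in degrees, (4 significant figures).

-67.32°

ω = 2πf = 2011 rad/s
X_L = ωL = 48.25 Ω
X_C = 1/(ωC) = 172.7 Ω
Net reactance X = X_L − X_C = -124.4 Ω
Z = 52.00 − j124.4 Ω
|Z| = √(52.00² + 124.4²) = 134.9 Ω
∠Z = arctan(-124.4/52.00) = -67.32°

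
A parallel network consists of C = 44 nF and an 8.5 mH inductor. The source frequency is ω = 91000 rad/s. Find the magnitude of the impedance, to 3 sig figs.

369 Ω

X_L = ωL = 774 Ω
X_C = 1/(ωC) = 250 Ω
Parallel: admittances add. Y = 1/(jωL) + jωC
Y = (0 + j0.00271) S
|Y| = 0.00271 S → |Z| = 1/|Y| = 369 Ω, ∠Z = −∠Y = -90.0°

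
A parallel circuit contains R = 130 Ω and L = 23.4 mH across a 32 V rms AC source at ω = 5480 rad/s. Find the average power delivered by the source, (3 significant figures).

7.88 W

X_L = ωL = 128 Ω
Parallel: admittances add. Y = 1/R + 1/(jωL)
Y = (0.00769 − j0.00780) S
|Y| = 0.0110 S → |Z| = 1/|Y| = 91.3 Ω, ∠Z = −∠Y = 45.4°
I = V/|Z| = 351 mA
P = VI cos φ = 32 × 0.351 × cos(45.4°) = 7.88 W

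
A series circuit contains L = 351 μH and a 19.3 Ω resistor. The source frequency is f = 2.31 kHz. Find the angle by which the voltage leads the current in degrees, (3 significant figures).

ω = 2πf = 14510 rad/s
X_L = ωL = 5.09 Ω
Z = 19.3 + j5.09 Ω
|Z| = √(19.3² + 5.09²) = 20.0 Ω
∠Z = arctan(5.09/19.3) = 14.8°

14.8°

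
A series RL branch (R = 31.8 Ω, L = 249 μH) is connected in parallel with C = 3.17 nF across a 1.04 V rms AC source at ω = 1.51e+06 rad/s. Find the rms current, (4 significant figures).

2.244 mA

X_L = ωL = 376.0 Ω
X_C = 1/(ωC) = 208.9 Ω
Branch 1 (R+jX_L): Z₁ = 31.80 + j376.0 Ω, |Z₁| = 377.3 Ω
Branch 2 (−jX_C): Z₂ = −j208.9 Ω
Parallel: Z = Z₁Z₂/(Z₁+Z₂), |Z| = 463.5 Ω, ∠Z = -84.06°
I = V/|Z| = 1.04/463.5 = 2.244 mA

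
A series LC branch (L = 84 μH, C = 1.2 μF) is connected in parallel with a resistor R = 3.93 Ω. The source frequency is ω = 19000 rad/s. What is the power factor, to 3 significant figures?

0.996

X_L = ωL = 1.60 Ω
X_C = 1/(ωC) = 43.9 Ω
Branch 1: Z₁ = R = 3.93 Ω
Branch 2 (series LC): Z₂ = j(X_L − X_C) = −j42.3 Ω
Parallel: Z = Z₁Z₂/(Z₁+Z₂), |Z| = 3.91 Ω, ∠Z = -5.31°
cos φ = cos(-5.31°) = 0.996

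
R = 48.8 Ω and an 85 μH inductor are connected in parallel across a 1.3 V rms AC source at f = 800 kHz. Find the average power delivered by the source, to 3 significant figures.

34.6 mW

ω = 2πf = 5.027e+06 rad/s
X_L = ωL = 427 Ω
Parallel: admittances add. Y = 1/R + 1/(jωL)
Y = (0.0205 − j0.00234) S
|Y| = 0.0206 S → |Z| = 1/|Y| = 48.5 Ω, ∠Z = −∠Y = 6.52°
I = V/|Z| = 26.8 mA
P = VI cos φ = 1.3 × 0.0268 × cos(6.52°) = 34.6 mW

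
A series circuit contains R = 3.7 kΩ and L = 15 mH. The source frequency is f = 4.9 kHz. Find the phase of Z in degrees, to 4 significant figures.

ω = 2πf = 30790 rad/s
X_L = ωL = 461.8 Ω
Z = 3700 + j461.8 Ω
|Z| = √(3700² + 461.8²) = 3729 Ω
∠Z = arctan(461.8/3700) = 7.115°

7.115°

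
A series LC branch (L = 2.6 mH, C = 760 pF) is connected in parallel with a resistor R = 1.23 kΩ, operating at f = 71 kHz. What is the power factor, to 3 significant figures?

0.824

ω = 2πf = 446100 rad/s
X_L = ωL = 1160 Ω
X_C = 1/(ωC) = 2950 Ω
Branch 1: Z₁ = R = 1230 Ω
Branch 2 (series LC): Z₂ = j(X_L − X_C) = −j1790 Ω
Parallel: Z = Z₁Z₂/(Z₁+Z₂), |Z| = 1010 Ω, ∠Z = -34.5°
cos φ = cos(-34.5°) = 0.824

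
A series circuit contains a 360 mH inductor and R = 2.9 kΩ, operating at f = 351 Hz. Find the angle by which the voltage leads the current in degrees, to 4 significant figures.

ω = 2πf = 2205 rad/s
X_L = ωL = 793.9 Ω
Z = 2900 + j793.9 Ω
|Z| = √(2900² + 793.9²) = 3007 Ω
∠Z = arctan(793.9/2900) = 15.31°

15.31°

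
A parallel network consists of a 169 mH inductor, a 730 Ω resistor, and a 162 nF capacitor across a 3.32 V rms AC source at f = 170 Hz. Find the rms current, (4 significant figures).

ω = 2πf = 1068 rad/s
X_L = ωL = 180.5 Ω
X_C = 1/(ωC) = 5779 Ω
Parallel: admittances add. Y = 1/R + 1/(jωL) + jωC
Y = (0.001370 − j0.005367) S
|Y| = 0.005539 S → |Z| = 1/|Y| = 180.5 Ω, ∠Z = −∠Y = 75.68°
I = V/|Z| = 3.32/180.5 = 18.39 mA

18.39 mA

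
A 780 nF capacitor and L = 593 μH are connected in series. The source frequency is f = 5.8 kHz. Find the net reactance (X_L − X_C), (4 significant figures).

-13.57 Ω

ω = 2πf = 36440 rad/s
X_L = ωL = 21.61 Ω
X_C = 1/(ωC) = 35.18 Ω
X = 21.61 − 35.18 = -13.57 Ω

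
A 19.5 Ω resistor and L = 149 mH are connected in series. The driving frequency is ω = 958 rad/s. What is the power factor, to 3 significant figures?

X_L = ωL = 143 Ω
Z = 19.5 + j143 Ω
|Z| = √(19.5² + 143²) = 144 Ω
∠Z = arctan(143/19.5) = 82.2°
cos φ = cos(82.2°) = 0.135

0.135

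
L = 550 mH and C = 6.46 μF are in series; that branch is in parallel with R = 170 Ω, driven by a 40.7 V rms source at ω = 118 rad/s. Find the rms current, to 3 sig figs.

X_L = ωL = 64.9 Ω
X_C = 1/(ωC) = 1310 Ω
Branch 1: Z₁ = R = 170 Ω
Branch 2 (series LC): Z₂ = j(X_L − X_C) = −j1250 Ω
Parallel: Z = Z₁Z₂/(Z₁+Z₂), |Z| = 168 Ω, ∠Z = -7.76°
I = V/|Z| = 40.7/168 = 242 mA

242 mA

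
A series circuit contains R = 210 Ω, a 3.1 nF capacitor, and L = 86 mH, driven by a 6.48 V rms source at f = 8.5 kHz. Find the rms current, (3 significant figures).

4.43 mA

ω = 2πf = 53410 rad/s
X_L = ωL = 4590 Ω
X_C = 1/(ωC) = 6040 Ω
Net reactance X = X_L − X_C = -1450 Ω
Z = 210 − j1450 Ω
|Z| = √(210² + 1450²) = 1460 Ω
I = V/|Z| = 6.48/1460 = 4.43 mA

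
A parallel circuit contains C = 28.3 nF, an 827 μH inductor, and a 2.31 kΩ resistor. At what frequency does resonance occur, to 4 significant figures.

ω₀ = 1/√(LC) = 1/√(0.000827 × 2.83e-08) = 206700 rad/s
f₀ = ω₀/(2π) = 32.90 kHz

32.90 kHz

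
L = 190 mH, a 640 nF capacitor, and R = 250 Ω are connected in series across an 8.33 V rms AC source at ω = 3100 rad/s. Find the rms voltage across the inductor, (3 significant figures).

X_L = ωL = 589 Ω
X_C = 1/(ωC) = 504 Ω
Net reactance X = X_L − X_C = 85.0 Ω
Z = 250 + j85.0 Ω
|Z| = √(250² + 85.0²) = 264 Ω
I = V/|Z| = 31.5 mA
V_L = I·|Z_L| = 0.0315 × 589 = 18.6 V

18.6 V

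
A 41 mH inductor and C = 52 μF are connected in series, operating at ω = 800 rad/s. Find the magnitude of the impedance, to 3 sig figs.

8.76 Ω

X_L = ωL = 32.8 Ω
X_C = 1/(ωC) = 24.0 Ω
Net reactance X = X_L − X_C = 8.76 Ω
Z = j8.76 Ω
|Z| = √(0² + 8.76²) = 8.76 Ω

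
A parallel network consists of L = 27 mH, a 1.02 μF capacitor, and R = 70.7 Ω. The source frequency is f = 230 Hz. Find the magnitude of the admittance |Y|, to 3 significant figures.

28.0 mS

ω = 2πf = 1445 rad/s
X_L = ωL = 39.0 Ω
X_C = 1/(ωC) = 678 Ω
Parallel: admittances add. Y = 1/R + 1/(jωL) + jωC
Y = (0.0141 − j0.0242) S
|Y| = 0.0280 S → |Z| = 1/|Y| = 35.7 Ω, ∠Z = −∠Y = 59.6°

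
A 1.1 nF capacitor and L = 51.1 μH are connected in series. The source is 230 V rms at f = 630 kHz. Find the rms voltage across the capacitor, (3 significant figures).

1930 V

ω = 2πf = 3.958e+06 rad/s
X_L = ωL = 202 Ω
X_C = 1/(ωC) = 230 Ω
Net reactance X = X_L − X_C = -27.4 Ω
Z = − j27.4 Ω
|Z| = √(0² + 27.4²) = 27.4 Ω
I = V/|Z| = 8.40 A
V_C = I·|Z_C| = 8.40 × 230 = 1930 V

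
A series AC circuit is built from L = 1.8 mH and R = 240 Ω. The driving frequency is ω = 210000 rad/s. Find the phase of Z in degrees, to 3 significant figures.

X_L = ωL = 378 Ω
Z = 240 + j378 Ω
|Z| = √(240² + 378²) = 448 Ω
∠Z = arctan(378/240) = 57.6°

57.6°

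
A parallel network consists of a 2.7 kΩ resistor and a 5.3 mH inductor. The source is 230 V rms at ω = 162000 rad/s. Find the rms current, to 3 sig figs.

X_L = ωL = 859 Ω
Parallel: admittances add. Y = 1/R + 1/(jωL)
Y = (0.000370 − j0.00116) S
|Y| = 0.00122 S → |Z| = 1/|Y| = 818 Ω, ∠Z = −∠Y = 72.4°
I = V/|Z| = 230/818 = 281 mA

281 mA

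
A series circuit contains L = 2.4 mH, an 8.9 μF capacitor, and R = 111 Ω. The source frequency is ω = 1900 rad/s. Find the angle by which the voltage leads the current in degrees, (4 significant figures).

-26.18°

X_L = ωL = 4.560 Ω
X_C = 1/(ωC) = 59.14 Ω
Net reactance X = X_L − X_C = -54.58 Ω
Z = 111.0 − j54.58 Ω
|Z| = √(111.0² + 54.58²) = 123.7 Ω
∠Z = arctan(-54.58/111.0) = -26.18°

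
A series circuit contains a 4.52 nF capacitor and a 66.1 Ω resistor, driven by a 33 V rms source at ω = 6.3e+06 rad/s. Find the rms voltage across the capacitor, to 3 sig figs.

X_C = 1/(ωC) = 35.1 Ω
Z = 66.1 − j35.1 Ω
|Z| = √(66.1² + 35.1²) = 74.8 Ω
I = V/|Z| = 441 mA
V_C = I·|Z_C| = 0.441 × 35.1 = 15.5 V

15.5 V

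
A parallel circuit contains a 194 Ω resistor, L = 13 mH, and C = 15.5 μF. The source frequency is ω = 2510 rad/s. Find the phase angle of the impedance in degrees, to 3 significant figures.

-58.0°

X_L = ωL = 32.6 Ω
X_C = 1/(ωC) = 25.7 Ω
Parallel: admittances add. Y = 1/R + 1/(jωL) + jωC
Y = (0.00515 + j0.00826) S
|Y| = 0.00974 S → |Z| = 1/|Y| = 103 Ω, ∠Z = −∠Y = -58.0°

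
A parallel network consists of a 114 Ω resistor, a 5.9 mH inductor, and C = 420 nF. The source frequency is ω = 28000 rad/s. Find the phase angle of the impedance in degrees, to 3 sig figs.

X_L = ωL = 165 Ω
X_C = 1/(ωC) = 85.0 Ω
Parallel: admittances add. Y = 1/R + 1/(jωL) + jωC
Y = (0.00877 + j0.00571) S
|Y| = 0.0105 S → |Z| = 1/|Y| = 95.6 Ω, ∠Z = −∠Y = -33.0°

-33.0°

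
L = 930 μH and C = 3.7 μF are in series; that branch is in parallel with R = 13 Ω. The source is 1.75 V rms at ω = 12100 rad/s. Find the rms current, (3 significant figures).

207 mA

X_L = ωL = 11.3 Ω
X_C = 1/(ωC) = 22.3 Ω
Branch 1: Z₁ = R = 13.0 Ω
Branch 2 (series LC): Z₂ = j(X_L − X_C) = −j11.1 Ω
Parallel: Z = Z₁Z₂/(Z₁+Z₂), |Z| = 8.43 Ω, ∠Z = -49.6°
I = V/|Z| = 1.75/8.43 = 207 mA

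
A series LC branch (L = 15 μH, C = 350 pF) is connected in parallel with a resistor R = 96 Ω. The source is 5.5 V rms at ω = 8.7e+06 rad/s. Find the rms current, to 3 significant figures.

63.7 mA

X_L = ωL = 130 Ω
X_C = 1/(ωC) = 328 Ω
Branch 1: Z₁ = R = 96.0 Ω
Branch 2 (series LC): Z₂ = j(X_L − X_C) = −j198 Ω
Parallel: Z = Z₁Z₂/(Z₁+Z₂), |Z| = 86.4 Ω, ∠Z = -25.9°
I = V/|Z| = 5.5/86.4 = 63.7 mA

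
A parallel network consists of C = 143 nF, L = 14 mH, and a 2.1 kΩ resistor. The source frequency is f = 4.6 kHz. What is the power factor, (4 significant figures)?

ω = 2πf = 28900 rad/s
X_L = ωL = 404.6 Ω
X_C = 1/(ωC) = 242.0 Ω
Parallel: admittances add. Y = 1/R + 1/(jωL) + jωC
Y = (0.0004762 + j0.001662) S
|Y| = 0.001729 S → |Z| = 1/|Y| = 578.5 Ω, ∠Z = −∠Y = -74.01°
cos φ = cos(-74.01°) = 0.2755

0.2755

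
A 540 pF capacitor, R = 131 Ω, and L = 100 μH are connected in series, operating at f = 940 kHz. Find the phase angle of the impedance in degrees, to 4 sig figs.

64.70°

ω = 2πf = 5.906e+06 rad/s
X_L = ωL = 590.6 Ω
X_C = 1/(ωC) = 313.5 Ω
Net reactance X = X_L − X_C = 277.1 Ω
Z = 131.0 + j277.1 Ω
|Z| = √(131.0² + 277.1²) = 306.5 Ω
∠Z = arctan(277.1/131.0) = 64.70°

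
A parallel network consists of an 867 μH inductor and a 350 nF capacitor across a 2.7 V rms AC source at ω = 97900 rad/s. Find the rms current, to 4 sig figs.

60.71 mA

X_L = ωL = 84.88 Ω
X_C = 1/(ωC) = 29.18 Ω
Parallel: admittances add. Y = 1/(jωL) + jωC
Y = (0 + j0.02248) S
|Y| = 0.02248 S → |Z| = 1/|Y| = 44.48 Ω, ∠Z = −∠Y = -90.00°
I = V/|Z| = 2.7/44.48 = 60.71 mA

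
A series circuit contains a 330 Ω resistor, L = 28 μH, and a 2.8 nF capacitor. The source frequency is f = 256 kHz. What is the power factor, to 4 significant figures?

0.8812

ω = 2πf = 1.608e+06 rad/s
X_L = ωL = 45.04 Ω
X_C = 1/(ωC) = 222.0 Ω
Net reactance X = X_L − X_C = -177.0 Ω
Z = 330.0 − j177.0 Ω
|Z| = √(330.0² + 177.0²) = 374.5 Ω
∠Z = arctan(-177.0/330.0) = -28.21°
cos φ = cos(-28.21°) = 0.8812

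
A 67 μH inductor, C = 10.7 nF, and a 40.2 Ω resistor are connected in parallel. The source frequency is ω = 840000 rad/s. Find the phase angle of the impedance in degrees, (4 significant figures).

X_L = ωL = 56.28 Ω
X_C = 1/(ωC) = 111.3 Ω
Parallel: admittances add. Y = 1/R + 1/(jωL) + jωC
Y = (0.02488 − j0.008780) S
|Y| = 0.02638 S → |Z| = 1/|Y| = 37.91 Ω, ∠Z = −∠Y = 19.44°

19.44°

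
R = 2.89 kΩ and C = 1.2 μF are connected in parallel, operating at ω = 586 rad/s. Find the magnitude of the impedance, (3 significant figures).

X_C = 1/(ωC) = 1420 Ω
Parallel: admittances add. Y = 1/R + jωC
Y = (0.000346 + j0.000703) S
|Y| = 0.000784 S → |Z| = 1/|Y| = 1280 Ω, ∠Z = −∠Y = -63.8°

1280 Ω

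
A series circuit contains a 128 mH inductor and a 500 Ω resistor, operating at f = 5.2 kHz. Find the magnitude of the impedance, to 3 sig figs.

ω = 2πf = 32670 rad/s
X_L = ωL = 4180 Ω
Z = 500 + j4180 Ω
|Z| = √(500² + 4180²) = 4210 Ω

4210 Ω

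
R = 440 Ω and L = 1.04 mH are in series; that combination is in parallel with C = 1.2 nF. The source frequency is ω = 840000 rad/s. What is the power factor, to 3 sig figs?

X_L = ωL = 874 Ω
X_C = 1/(ωC) = 992 Ω
Branch 1 (R+jX_L): Z₁ = 440 + j874 Ω, |Z₁| = 978 Ω
Branch 2 (−jX_C): Z₂ = −j992 Ω
Parallel: Z = Z₁Z₂/(Z₁+Z₂), |Z| = 2130 Ω, ∠Z = -11.7°
cos φ = cos(-11.7°) = 0.979

0.979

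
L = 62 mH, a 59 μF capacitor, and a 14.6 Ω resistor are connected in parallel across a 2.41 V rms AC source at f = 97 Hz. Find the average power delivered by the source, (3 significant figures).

ω = 2πf = 609.5 rad/s
X_L = ωL = 37.8 Ω
X_C = 1/(ωC) = 27.8 Ω
Parallel: admittances add. Y = 1/R + 1/(jωL) + jωC
Y = (0.0685 + j0.00949) S
|Y| = 0.0691 S → |Z| = 1/|Y| = 14.5 Ω, ∠Z = −∠Y = -7.89°
I = V/|Z| = 167 mA
P = VI cos φ = 2.41 × 0.167 × cos(-7.89°) = 398 mW

398 mW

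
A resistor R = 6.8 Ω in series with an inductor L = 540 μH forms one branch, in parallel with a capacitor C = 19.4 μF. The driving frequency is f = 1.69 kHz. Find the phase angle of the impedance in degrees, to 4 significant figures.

ω = 2πf = 10620 rad/s
X_L = ωL = 5.734 Ω
X_C = 1/(ωC) = 4.854 Ω
Branch 1 (R+jX_L): Z₁ = 6.800 + j5.734 Ω, |Z₁| = 8.895 Ω
Branch 2 (−jX_C): Z₂ = −j4.854 Ω
Parallel: Z = Z₁Z₂/(Z₁+Z₂), |Z| = 6.297 Ω, ∠Z = -57.23°

-57.23°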